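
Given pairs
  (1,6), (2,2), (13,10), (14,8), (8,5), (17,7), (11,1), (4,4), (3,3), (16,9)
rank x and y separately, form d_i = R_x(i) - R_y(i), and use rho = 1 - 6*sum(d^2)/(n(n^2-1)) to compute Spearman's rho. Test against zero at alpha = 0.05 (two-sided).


Step 1: Rank x and y separately (midranks; no ties here).
rank(x): 1->1, 2->2, 13->7, 14->8, 8->5, 17->10, 11->6, 4->4, 3->3, 16->9
rank(y): 6->6, 2->2, 10->10, 8->8, 5->5, 7->7, 1->1, 4->4, 3->3, 9->9
Step 2: d_i = R_x(i) - R_y(i); compute d_i^2.
  (1-6)^2=25, (2-2)^2=0, (7-10)^2=9, (8-8)^2=0, (5-5)^2=0, (10-7)^2=9, (6-1)^2=25, (4-4)^2=0, (3-3)^2=0, (9-9)^2=0
sum(d^2) = 68.
Step 3: rho = 1 - 6*68 / (10*(10^2 - 1)) = 1 - 408/990 = 0.587879.
Step 4: Under H0, t = rho * sqrt((n-2)/(1-rho^2)) = 2.0555 ~ t(8).
Step 5: Two-sided p-value from the t-distribution with 8 df = 0.073878.
Step 6: alpha = 0.05. fail to reject H0.

rho = 0.5879, p = 0.073878, fail to reject H0 at alpha = 0.05.


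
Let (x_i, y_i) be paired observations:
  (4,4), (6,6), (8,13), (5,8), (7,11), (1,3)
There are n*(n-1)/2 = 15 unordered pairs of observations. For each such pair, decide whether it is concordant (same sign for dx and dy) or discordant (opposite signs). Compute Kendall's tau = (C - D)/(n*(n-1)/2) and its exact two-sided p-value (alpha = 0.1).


Step 1: Enumerate the 15 unordered pairs (i,j) with i<j and classify each by sign(x_j-x_i) * sign(y_j-y_i).
  (1,2):dx=+2,dy=+2->C; (1,3):dx=+4,dy=+9->C; (1,4):dx=+1,dy=+4->C; (1,5):dx=+3,dy=+7->C
  (1,6):dx=-3,dy=-1->C; (2,3):dx=+2,dy=+7->C; (2,4):dx=-1,dy=+2->D; (2,5):dx=+1,dy=+5->C
  (2,6):dx=-5,dy=-3->C; (3,4):dx=-3,dy=-5->C; (3,5):dx=-1,dy=-2->C; (3,6):dx=-7,dy=-10->C
  (4,5):dx=+2,dy=+3->C; (4,6):dx=-4,dy=-5->C; (5,6):dx=-6,dy=-8->C
Step 2: C = 14, D = 1, total pairs = 15.
Step 3: tau = (C - D)/(n(n-1)/2) = (14 - 1)/15 = 0.866667.
Step 4: Exact two-sided p-value (enumerate n! = 720 permutations of y under H0): p = 0.016667.
Step 5: alpha = 0.1. reject H0.

tau_b = 0.8667 (C=14, D=1), p = 0.016667, reject H0.


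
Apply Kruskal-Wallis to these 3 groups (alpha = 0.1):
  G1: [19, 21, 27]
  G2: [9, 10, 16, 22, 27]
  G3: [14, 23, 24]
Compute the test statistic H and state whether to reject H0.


Step 1: Combine all N = 11 observations and assign midranks.
sorted (value, group, rank): (9,G2,1), (10,G2,2), (14,G3,3), (16,G2,4), (19,G1,5), (21,G1,6), (22,G2,7), (23,G3,8), (24,G3,9), (27,G1,10.5), (27,G2,10.5)
Step 2: Sum ranks within each group.
R_1 = 21.5 (n_1 = 3)
R_2 = 24.5 (n_2 = 5)
R_3 = 20 (n_3 = 3)
Step 3: H = 12/(N(N+1)) * sum(R_i^2/n_i) - 3(N+1)
     = 12/(11*12) * (21.5^2/3 + 24.5^2/5 + 20^2/3) - 3*12
     = 0.090909 * 407.467 - 36
     = 1.042424.
Step 4: Ties present; correction factor C = 1 - 6/(11^3 - 11) = 0.995455. Corrected H = 1.042424 / 0.995455 = 1.047184.
Step 5: Under H0, H ~ chi^2(2); p-value = 0.592389.
Step 6: alpha = 0.1. fail to reject H0.

H = 1.0472, df = 2, p = 0.592389, fail to reject H0.


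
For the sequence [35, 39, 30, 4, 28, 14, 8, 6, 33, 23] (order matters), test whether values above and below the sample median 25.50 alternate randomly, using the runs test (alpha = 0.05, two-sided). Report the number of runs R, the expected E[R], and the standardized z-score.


Step 1: Compute median = 25.50; label A = above, B = below.
Labels in order: AAABABBBAB  (n_A = 5, n_B = 5)
Step 2: Count runs R = 6.
Step 3: Under H0 (random ordering), E[R] = 2*n_A*n_B/(n_A+n_B) + 1 = 2*5*5/10 + 1 = 6.0000.
        Var[R] = 2*n_A*n_B*(2*n_A*n_B - n_A - n_B) / ((n_A+n_B)^2 * (n_A+n_B-1)) = 2000/900 = 2.2222.
        SD[R] = 1.4907.
Step 4: R = E[R], so z = 0 with no continuity correction.
Step 5: Two-sided p-value via normal approximation = 2*(1 - Phi(|z|)) = 1.000000.
Step 6: alpha = 0.05. fail to reject H0.

R = 6, z = 0.0000, p = 1.000000, fail to reject H0.


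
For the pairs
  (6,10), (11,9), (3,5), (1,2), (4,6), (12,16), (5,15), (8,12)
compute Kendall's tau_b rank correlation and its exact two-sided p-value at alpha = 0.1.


Step 1: Enumerate the 28 unordered pairs (i,j) with i<j and classify each by sign(x_j-x_i) * sign(y_j-y_i).
  (1,2):dx=+5,dy=-1->D; (1,3):dx=-3,dy=-5->C; (1,4):dx=-5,dy=-8->C; (1,5):dx=-2,dy=-4->C
  (1,6):dx=+6,dy=+6->C; (1,7):dx=-1,dy=+5->D; (1,8):dx=+2,dy=+2->C; (2,3):dx=-8,dy=-4->C
  (2,4):dx=-10,dy=-7->C; (2,5):dx=-7,dy=-3->C; (2,6):dx=+1,dy=+7->C; (2,7):dx=-6,dy=+6->D
  (2,8):dx=-3,dy=+3->D; (3,4):dx=-2,dy=-3->C; (3,5):dx=+1,dy=+1->C; (3,6):dx=+9,dy=+11->C
  (3,7):dx=+2,dy=+10->C; (3,8):dx=+5,dy=+7->C; (4,5):dx=+3,dy=+4->C; (4,6):dx=+11,dy=+14->C
  (4,7):dx=+4,dy=+13->C; (4,8):dx=+7,dy=+10->C; (5,6):dx=+8,dy=+10->C; (5,7):dx=+1,dy=+9->C
  (5,8):dx=+4,dy=+6->C; (6,7):dx=-7,dy=-1->C; (6,8):dx=-4,dy=-4->C; (7,8):dx=+3,dy=-3->D
Step 2: C = 23, D = 5, total pairs = 28.
Step 3: tau = (C - D)/(n(n-1)/2) = (23 - 5)/28 = 0.642857.
Step 4: Exact two-sided p-value (enumerate n! = 40320 permutations of y under H0): p = 0.031151.
Step 5: alpha = 0.1. reject H0.

tau_b = 0.6429 (C=23, D=5), p = 0.031151, reject H0.


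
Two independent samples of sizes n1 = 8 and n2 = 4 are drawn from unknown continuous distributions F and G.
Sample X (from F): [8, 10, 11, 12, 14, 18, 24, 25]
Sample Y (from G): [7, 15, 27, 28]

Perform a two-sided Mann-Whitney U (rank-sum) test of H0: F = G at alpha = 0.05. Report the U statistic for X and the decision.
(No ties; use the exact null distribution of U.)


Step 1: Combine and sort all 12 observations; assign midranks.
sorted (value, group): (7,Y), (8,X), (10,X), (11,X), (12,X), (14,X), (15,Y), (18,X), (24,X), (25,X), (27,Y), (28,Y)
ranks: 7->1, 8->2, 10->3, 11->4, 12->5, 14->6, 15->7, 18->8, 24->9, 25->10, 27->11, 28->12
Step 2: Rank sum for X: R1 = 2 + 3 + 4 + 5 + 6 + 8 + 9 + 10 = 47.
Step 3: U_X = R1 - n1(n1+1)/2 = 47 - 8*9/2 = 47 - 36 = 11.
       U_Y = n1*n2 - U_X = 32 - 11 = 21.
Step 4: No ties, so the exact null distribution of U (based on enumerating the C(12,8) = 495 equally likely rank assignments) gives the two-sided p-value.
Step 5: p-value = 0.460606; compare to alpha = 0.05. fail to reject H0.

U_X = 11, p = 0.460606, fail to reject H0 at alpha = 0.05.


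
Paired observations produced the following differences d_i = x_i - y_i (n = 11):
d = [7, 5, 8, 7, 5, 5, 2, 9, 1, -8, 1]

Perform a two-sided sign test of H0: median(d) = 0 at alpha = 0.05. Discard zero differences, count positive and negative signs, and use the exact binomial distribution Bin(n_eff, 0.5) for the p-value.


Step 1: Discard zero differences. Original n = 11; n_eff = number of nonzero differences = 11.
Nonzero differences (with sign): +7, +5, +8, +7, +5, +5, +2, +9, +1, -8, +1
Step 2: Count signs: positive = 10, negative = 1.
Step 3: Under H0: P(positive) = 0.5, so the number of positives S ~ Bin(11, 0.5).
Step 4: Two-sided exact p-value = sum of Bin(11,0.5) probabilities at or below the observed probability = 0.011719.
Step 5: alpha = 0.05. reject H0.

n_eff = 11, pos = 10, neg = 1, p = 0.011719, reject H0.


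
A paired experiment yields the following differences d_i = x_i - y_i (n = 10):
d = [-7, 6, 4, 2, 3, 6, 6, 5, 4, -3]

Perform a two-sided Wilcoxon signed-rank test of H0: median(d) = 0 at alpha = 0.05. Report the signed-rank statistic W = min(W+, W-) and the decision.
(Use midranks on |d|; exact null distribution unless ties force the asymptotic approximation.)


Step 1: Drop any zero differences (none here) and take |d_i|.
|d| = [7, 6, 4, 2, 3, 6, 6, 5, 4, 3]
Step 2: Midrank |d_i| (ties get averaged ranks).
ranks: |7|->10, |6|->8, |4|->4.5, |2|->1, |3|->2.5, |6|->8, |6|->8, |5|->6, |4|->4.5, |3|->2.5
Step 3: Attach original signs; sum ranks with positive sign and with negative sign.
W+ = 8 + 4.5 + 1 + 2.5 + 8 + 8 + 6 + 4.5 = 42.5
W- = 10 + 2.5 = 12.5
(Check: W+ + W- = 55 should equal n(n+1)/2 = 55.)
Step 4: Test statistic W = min(W+, W-) = 12.5.
Step 5: Ties in |d|, so use the tie-corrected normal approximation.
        E[W] = n(n+1)/4 = 10*11/4 = 27.5.
        Tie groups: |d|=3 (t=2), |d|=4 (t=2), |d|=6 (t=3); sum(t^3 - t) = 36.
        Var[W] = n(n+1)(2n+1)/24 - sum(t^3-t)/48 = 2310/24 - 36/48 = 95.5.
        z = (W - E[W]) / sqrt(Var[W]) = (12.5 - 27.5) / 9.7724 = -1.5349.
        Two-sided p = 2*Phi(z) = 0.124800.
Step 6: alpha = 0.05. fail to reject H0.

W+ = 42.5, W- = 12.5, W = min = 12.5, p = 0.124800, fail to reject H0.


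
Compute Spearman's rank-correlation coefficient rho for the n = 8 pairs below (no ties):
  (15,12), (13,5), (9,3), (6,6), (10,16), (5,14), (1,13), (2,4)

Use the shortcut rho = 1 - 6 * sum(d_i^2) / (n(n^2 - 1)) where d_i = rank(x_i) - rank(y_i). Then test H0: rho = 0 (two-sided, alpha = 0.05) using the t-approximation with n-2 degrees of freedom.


Step 1: Rank x and y separately (midranks; no ties here).
rank(x): 15->8, 13->7, 9->5, 6->4, 10->6, 5->3, 1->1, 2->2
rank(y): 12->5, 5->3, 3->1, 6->4, 16->8, 14->7, 13->6, 4->2
Step 2: d_i = R_x(i) - R_y(i); compute d_i^2.
  (8-5)^2=9, (7-3)^2=16, (5-1)^2=16, (4-4)^2=0, (6-8)^2=4, (3-7)^2=16, (1-6)^2=25, (2-2)^2=0
sum(d^2) = 86.
Step 3: rho = 1 - 6*86 / (8*(8^2 - 1)) = 1 - 516/504 = -0.023810.
Step 4: Under H0, t = rho * sqrt((n-2)/(1-rho^2)) = -0.0583 ~ t(6).
Step 5: Two-sided p-value from the t-distribution with 6 df = 0.955374.
Step 6: alpha = 0.05. fail to reject H0.

rho = -0.0238, p = 0.955374, fail to reject H0 at alpha = 0.05.


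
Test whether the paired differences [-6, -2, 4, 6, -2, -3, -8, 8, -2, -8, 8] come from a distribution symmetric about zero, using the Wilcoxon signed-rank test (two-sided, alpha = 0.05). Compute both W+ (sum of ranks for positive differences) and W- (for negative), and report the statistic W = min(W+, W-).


Step 1: Drop any zero differences (none here) and take |d_i|.
|d| = [6, 2, 4, 6, 2, 3, 8, 8, 2, 8, 8]
Step 2: Midrank |d_i| (ties get averaged ranks).
ranks: |6|->6.5, |2|->2, |4|->5, |6|->6.5, |2|->2, |3|->4, |8|->9.5, |8|->9.5, |2|->2, |8|->9.5, |8|->9.5
Step 3: Attach original signs; sum ranks with positive sign and with negative sign.
W+ = 5 + 6.5 + 9.5 + 9.5 = 30.5
W- = 6.5 + 2 + 2 + 4 + 9.5 + 2 + 9.5 = 35.5
(Check: W+ + W- = 66 should equal n(n+1)/2 = 66.)
Step 4: Test statistic W = min(W+, W-) = 30.5.
Step 5: Ties in |d|, so use the tie-corrected normal approximation.
        E[W] = n(n+1)/4 = 11*12/4 = 33.
        Tie groups: |d|=2 (t=3), |d|=6 (t=2), |d|=8 (t=4); sum(t^3 - t) = 90.
        Var[W] = n(n+1)(2n+1)/24 - sum(t^3-t)/48 = 3036/24 - 90/48 = 124.625.
        z = (W - E[W]) / sqrt(Var[W]) = (30.5 - 33) / 11.1636 = -0.2239.
        Two-sided p = 2*Phi(z) = 0.822802.
Step 6: alpha = 0.05. fail to reject H0.

W+ = 30.5, W- = 35.5, W = min = 30.5, p = 0.822802, fail to reject H0.


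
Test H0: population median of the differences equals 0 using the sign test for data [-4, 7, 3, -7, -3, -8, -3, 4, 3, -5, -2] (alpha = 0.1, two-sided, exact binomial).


Step 1: Discard zero differences. Original n = 11; n_eff = number of nonzero differences = 11.
Nonzero differences (with sign): -4, +7, +3, -7, -3, -8, -3, +4, +3, -5, -2
Step 2: Count signs: positive = 4, negative = 7.
Step 3: Under H0: P(positive) = 0.5, so the number of positives S ~ Bin(11, 0.5).
Step 4: Two-sided exact p-value = sum of Bin(11,0.5) probabilities at or below the observed probability = 0.548828.
Step 5: alpha = 0.1. fail to reject H0.

n_eff = 11, pos = 4, neg = 7, p = 0.548828, fail to reject H0.


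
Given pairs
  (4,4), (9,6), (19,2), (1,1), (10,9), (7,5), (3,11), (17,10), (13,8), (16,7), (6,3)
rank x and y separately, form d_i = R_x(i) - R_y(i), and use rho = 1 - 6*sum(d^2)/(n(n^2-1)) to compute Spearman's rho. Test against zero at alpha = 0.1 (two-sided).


Step 1: Rank x and y separately (midranks; no ties here).
rank(x): 4->3, 9->6, 19->11, 1->1, 10->7, 7->5, 3->2, 17->10, 13->8, 16->9, 6->4
rank(y): 4->4, 6->6, 2->2, 1->1, 9->9, 5->5, 11->11, 10->10, 8->8, 7->7, 3->3
Step 2: d_i = R_x(i) - R_y(i); compute d_i^2.
  (3-4)^2=1, (6-6)^2=0, (11-2)^2=81, (1-1)^2=0, (7-9)^2=4, (5-5)^2=0, (2-11)^2=81, (10-10)^2=0, (8-8)^2=0, (9-7)^2=4, (4-3)^2=1
sum(d^2) = 172.
Step 3: rho = 1 - 6*172 / (11*(11^2 - 1)) = 1 - 1032/1320 = 0.218182.
Step 4: Under H0, t = rho * sqrt((n-2)/(1-rho^2)) = 0.6707 ~ t(9).
Step 5: Two-sided p-value from the t-distribution with 9 df = 0.519248.
Step 6: alpha = 0.1. fail to reject H0.

rho = 0.2182, p = 0.519248, fail to reject H0 at alpha = 0.1.


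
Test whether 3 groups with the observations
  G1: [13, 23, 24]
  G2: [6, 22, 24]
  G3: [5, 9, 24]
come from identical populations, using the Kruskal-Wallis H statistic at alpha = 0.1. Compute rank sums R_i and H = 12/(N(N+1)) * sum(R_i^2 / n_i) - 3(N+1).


Step 1: Combine all N = 9 observations and assign midranks.
sorted (value, group, rank): (5,G3,1), (6,G2,2), (9,G3,3), (13,G1,4), (22,G2,5), (23,G1,6), (24,G1,8), (24,G2,8), (24,G3,8)
Step 2: Sum ranks within each group.
R_1 = 18 (n_1 = 3)
R_2 = 15 (n_2 = 3)
R_3 = 12 (n_3 = 3)
Step 3: H = 12/(N(N+1)) * sum(R_i^2/n_i) - 3(N+1)
     = 12/(9*10) * (18^2/3 + 15^2/3 + 12^2/3) - 3*10
     = 0.133333 * 231 - 30
     = 0.800000.
Step 4: Ties present; correction factor C = 1 - 24/(9^3 - 9) = 0.966667. Corrected H = 0.800000 / 0.966667 = 0.827586.
Step 5: Under H0, H ~ chi^2(2); p-value = 0.661138.
Step 6: alpha = 0.1. fail to reject H0.

H = 0.8276, df = 2, p = 0.661138, fail to reject H0.


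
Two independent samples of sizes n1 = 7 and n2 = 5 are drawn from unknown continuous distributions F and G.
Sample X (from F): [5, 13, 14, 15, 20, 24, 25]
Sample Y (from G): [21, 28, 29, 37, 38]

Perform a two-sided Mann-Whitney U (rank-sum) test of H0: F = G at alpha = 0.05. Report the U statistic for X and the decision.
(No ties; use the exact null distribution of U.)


Step 1: Combine and sort all 12 observations; assign midranks.
sorted (value, group): (5,X), (13,X), (14,X), (15,X), (20,X), (21,Y), (24,X), (25,X), (28,Y), (29,Y), (37,Y), (38,Y)
ranks: 5->1, 13->2, 14->3, 15->4, 20->5, 21->6, 24->7, 25->8, 28->9, 29->10, 37->11, 38->12
Step 2: Rank sum for X: R1 = 1 + 2 + 3 + 4 + 5 + 7 + 8 = 30.
Step 3: U_X = R1 - n1(n1+1)/2 = 30 - 7*8/2 = 30 - 28 = 2.
       U_Y = n1*n2 - U_X = 35 - 2 = 33.
Step 4: No ties, so the exact null distribution of U (based on enumerating the C(12,7) = 792 equally likely rank assignments) gives the two-sided p-value.
Step 5: p-value = 0.010101; compare to alpha = 0.05. reject H0.

U_X = 2, p = 0.010101, reject H0 at alpha = 0.05.


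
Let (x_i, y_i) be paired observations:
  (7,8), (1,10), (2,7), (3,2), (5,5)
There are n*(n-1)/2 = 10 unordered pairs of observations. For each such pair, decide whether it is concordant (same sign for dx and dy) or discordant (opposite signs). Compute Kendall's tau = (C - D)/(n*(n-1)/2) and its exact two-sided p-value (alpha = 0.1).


Step 1: Enumerate the 10 unordered pairs (i,j) with i<j and classify each by sign(x_j-x_i) * sign(y_j-y_i).
  (1,2):dx=-6,dy=+2->D; (1,3):dx=-5,dy=-1->C; (1,4):dx=-4,dy=-6->C; (1,5):dx=-2,dy=-3->C
  (2,3):dx=+1,dy=-3->D; (2,4):dx=+2,dy=-8->D; (2,5):dx=+4,dy=-5->D; (3,4):dx=+1,dy=-5->D
  (3,5):dx=+3,dy=-2->D; (4,5):dx=+2,dy=+3->C
Step 2: C = 4, D = 6, total pairs = 10.
Step 3: tau = (C - D)/(n(n-1)/2) = (4 - 6)/10 = -0.200000.
Step 4: Exact two-sided p-value (enumerate n! = 120 permutations of y under H0): p = 0.816667.
Step 5: alpha = 0.1. fail to reject H0.

tau_b = -0.2000 (C=4, D=6), p = 0.816667, fail to reject H0.


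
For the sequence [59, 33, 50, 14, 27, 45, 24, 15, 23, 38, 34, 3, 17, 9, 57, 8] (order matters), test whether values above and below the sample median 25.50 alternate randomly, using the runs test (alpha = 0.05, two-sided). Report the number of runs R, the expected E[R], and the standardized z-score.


Step 1: Compute median = 25.50; label A = above, B = below.
Labels in order: AAABAABBBAABBBAB  (n_A = 8, n_B = 8)
Step 2: Count runs R = 8.
Step 3: Under H0 (random ordering), E[R] = 2*n_A*n_B/(n_A+n_B) + 1 = 2*8*8/16 + 1 = 9.0000.
        Var[R] = 2*n_A*n_B*(2*n_A*n_B - n_A - n_B) / ((n_A+n_B)^2 * (n_A+n_B-1)) = 14336/3840 = 3.7333.
        SD[R] = 1.9322.
Step 4: Continuity-corrected z = (R + 0.5 - E[R]) / SD[R] = (8 + 0.5 - 9.0000) / 1.9322 = -0.2588.
Step 5: Two-sided p-value via normal approximation = 2*(1 - Phi(|z|)) = 0.795809.
Step 6: alpha = 0.05. fail to reject H0.

R = 8, z = -0.2588, p = 0.795809, fail to reject H0.


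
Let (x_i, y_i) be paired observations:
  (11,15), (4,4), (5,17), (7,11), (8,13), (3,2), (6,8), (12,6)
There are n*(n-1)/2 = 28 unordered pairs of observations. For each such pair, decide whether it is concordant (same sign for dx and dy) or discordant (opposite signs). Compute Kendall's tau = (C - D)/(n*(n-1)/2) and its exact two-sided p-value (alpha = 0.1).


Step 1: Enumerate the 28 unordered pairs (i,j) with i<j and classify each by sign(x_j-x_i) * sign(y_j-y_i).
  (1,2):dx=-7,dy=-11->C; (1,3):dx=-6,dy=+2->D; (1,4):dx=-4,dy=-4->C; (1,5):dx=-3,dy=-2->C
  (1,6):dx=-8,dy=-13->C; (1,7):dx=-5,dy=-7->C; (1,8):dx=+1,dy=-9->D; (2,3):dx=+1,dy=+13->C
  (2,4):dx=+3,dy=+7->C; (2,5):dx=+4,dy=+9->C; (2,6):dx=-1,dy=-2->C; (2,7):dx=+2,dy=+4->C
  (2,8):dx=+8,dy=+2->C; (3,4):dx=+2,dy=-6->D; (3,5):dx=+3,dy=-4->D; (3,6):dx=-2,dy=-15->C
  (3,7):dx=+1,dy=-9->D; (3,8):dx=+7,dy=-11->D; (4,5):dx=+1,dy=+2->C; (4,6):dx=-4,dy=-9->C
  (4,7):dx=-1,dy=-3->C; (4,8):dx=+5,dy=-5->D; (5,6):dx=-5,dy=-11->C; (5,7):dx=-2,dy=-5->C
  (5,8):dx=+4,dy=-7->D; (6,7):dx=+3,dy=+6->C; (6,8):dx=+9,dy=+4->C; (7,8):dx=+6,dy=-2->D
Step 2: C = 19, D = 9, total pairs = 28.
Step 3: tau = (C - D)/(n(n-1)/2) = (19 - 9)/28 = 0.357143.
Step 4: Exact two-sided p-value (enumerate n! = 40320 permutations of y under H0): p = 0.275099.
Step 5: alpha = 0.1. fail to reject H0.

tau_b = 0.3571 (C=19, D=9), p = 0.275099, fail to reject H0.


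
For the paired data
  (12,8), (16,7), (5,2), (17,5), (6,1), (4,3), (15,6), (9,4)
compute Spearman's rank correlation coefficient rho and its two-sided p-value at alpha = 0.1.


Step 1: Rank x and y separately (midranks; no ties here).
rank(x): 12->5, 16->7, 5->2, 17->8, 6->3, 4->1, 15->6, 9->4
rank(y): 8->8, 7->7, 2->2, 5->5, 1->1, 3->3, 6->6, 4->4
Step 2: d_i = R_x(i) - R_y(i); compute d_i^2.
  (5-8)^2=9, (7-7)^2=0, (2-2)^2=0, (8-5)^2=9, (3-1)^2=4, (1-3)^2=4, (6-6)^2=0, (4-4)^2=0
sum(d^2) = 26.
Step 3: rho = 1 - 6*26 / (8*(8^2 - 1)) = 1 - 156/504 = 0.690476.
Step 4: Under H0, t = rho * sqrt((n-2)/(1-rho^2)) = 2.3382 ~ t(6).
Step 5: Two-sided p-value from the t-distribution with 6 df = 0.057990.
Step 6: alpha = 0.1. reject H0.

rho = 0.6905, p = 0.057990, reject H0 at alpha = 0.1.


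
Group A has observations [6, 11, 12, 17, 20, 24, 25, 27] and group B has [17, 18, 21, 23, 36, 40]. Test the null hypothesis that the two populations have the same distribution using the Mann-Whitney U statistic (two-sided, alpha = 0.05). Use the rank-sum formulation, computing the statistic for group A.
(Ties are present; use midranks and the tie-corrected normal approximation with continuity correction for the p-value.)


Step 1: Combine and sort all 14 observations; assign midranks.
sorted (value, group): (6,X), (11,X), (12,X), (17,X), (17,Y), (18,Y), (20,X), (21,Y), (23,Y), (24,X), (25,X), (27,X), (36,Y), (40,Y)
ranks: 6->1, 11->2, 12->3, 17->4.5, 17->4.5, 18->6, 20->7, 21->8, 23->9, 24->10, 25->11, 27->12, 36->13, 40->14
Step 2: Rank sum for X: R1 = 1 + 2 + 3 + 4.5 + 7 + 10 + 11 + 12 = 50.5.
Step 3: U_X = R1 - n1(n1+1)/2 = 50.5 - 8*9/2 = 50.5 - 36 = 14.5.
       U_Y = n1*n2 - U_X = 48 - 14.5 = 33.5.
Step 4: Ties are present, so use the tie-corrected normal approximation (with continuity correction) for the p-value.
Step 5: p-value = 0.244759; compare to alpha = 0.05. fail to reject H0.

U_X = 14.5, p = 0.244759, fail to reject H0 at alpha = 0.05.


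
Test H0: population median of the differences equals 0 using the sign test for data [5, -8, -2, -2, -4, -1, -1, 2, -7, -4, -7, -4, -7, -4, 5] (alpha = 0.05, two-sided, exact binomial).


Step 1: Discard zero differences. Original n = 15; n_eff = number of nonzero differences = 15.
Nonzero differences (with sign): +5, -8, -2, -2, -4, -1, -1, +2, -7, -4, -7, -4, -7, -4, +5
Step 2: Count signs: positive = 3, negative = 12.
Step 3: Under H0: P(positive) = 0.5, so the number of positives S ~ Bin(15, 0.5).
Step 4: Two-sided exact p-value = sum of Bin(15,0.5) probabilities at or below the observed probability = 0.035156.
Step 5: alpha = 0.05. reject H0.

n_eff = 15, pos = 3, neg = 12, p = 0.035156, reject H0.


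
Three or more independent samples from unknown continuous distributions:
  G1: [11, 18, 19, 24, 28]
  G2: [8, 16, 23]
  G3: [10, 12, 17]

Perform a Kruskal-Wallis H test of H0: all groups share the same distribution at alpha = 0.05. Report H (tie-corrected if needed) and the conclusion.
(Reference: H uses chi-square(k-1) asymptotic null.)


Step 1: Combine all N = 11 observations and assign midranks.
sorted (value, group, rank): (8,G2,1), (10,G3,2), (11,G1,3), (12,G3,4), (16,G2,5), (17,G3,6), (18,G1,7), (19,G1,8), (23,G2,9), (24,G1,10), (28,G1,11)
Step 2: Sum ranks within each group.
R_1 = 39 (n_1 = 5)
R_2 = 15 (n_2 = 3)
R_3 = 12 (n_3 = 3)
Step 3: H = 12/(N(N+1)) * sum(R_i^2/n_i) - 3(N+1)
     = 12/(11*12) * (39^2/5 + 15^2/3 + 12^2/3) - 3*12
     = 0.090909 * 427.2 - 36
     = 2.836364.
Step 4: No ties, so H is used without correction.
Step 5: Under H0, H ~ chi^2(2); p-value = 0.242154.
Step 6: alpha = 0.05. fail to reject H0.

H = 2.8364, df = 2, p = 0.242154, fail to reject H0.


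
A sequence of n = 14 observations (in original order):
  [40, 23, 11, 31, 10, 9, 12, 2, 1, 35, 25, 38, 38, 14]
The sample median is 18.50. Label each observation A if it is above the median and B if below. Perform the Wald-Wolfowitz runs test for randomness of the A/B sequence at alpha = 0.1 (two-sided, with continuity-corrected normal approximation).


Step 1: Compute median = 18.50; label A = above, B = below.
Labels in order: AABABBBBBAAAAB  (n_A = 7, n_B = 7)
Step 2: Count runs R = 6.
Step 3: Under H0 (random ordering), E[R] = 2*n_A*n_B/(n_A+n_B) + 1 = 2*7*7/14 + 1 = 8.0000.
        Var[R] = 2*n_A*n_B*(2*n_A*n_B - n_A - n_B) / ((n_A+n_B)^2 * (n_A+n_B-1)) = 8232/2548 = 3.2308.
        SD[R] = 1.7974.
Step 4: Continuity-corrected z = (R + 0.5 - E[R]) / SD[R] = (6 + 0.5 - 8.0000) / 1.7974 = -0.8345.
Step 5: Two-sided p-value via normal approximation = 2*(1 - Phi(|z|)) = 0.403986.
Step 6: alpha = 0.1. fail to reject H0.

R = 6, z = -0.8345, p = 0.403986, fail to reject H0.


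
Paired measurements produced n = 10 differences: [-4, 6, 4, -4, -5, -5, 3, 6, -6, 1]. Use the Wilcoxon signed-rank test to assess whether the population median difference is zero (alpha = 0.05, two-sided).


Step 1: Drop any zero differences (none here) and take |d_i|.
|d| = [4, 6, 4, 4, 5, 5, 3, 6, 6, 1]
Step 2: Midrank |d_i| (ties get averaged ranks).
ranks: |4|->4, |6|->9, |4|->4, |4|->4, |5|->6.5, |5|->6.5, |3|->2, |6|->9, |6|->9, |1|->1
Step 3: Attach original signs; sum ranks with positive sign and with negative sign.
W+ = 9 + 4 + 2 + 9 + 1 = 25
W- = 4 + 4 + 6.5 + 6.5 + 9 = 30
(Check: W+ + W- = 55 should equal n(n+1)/2 = 55.)
Step 4: Test statistic W = min(W+, W-) = 25.
Step 5: Ties in |d|, so use the tie-corrected normal approximation.
        E[W] = n(n+1)/4 = 10*11/4 = 27.5.
        Tie groups: |d|=4 (t=3), |d|=5 (t=2), |d|=6 (t=3); sum(t^3 - t) = 54.
        Var[W] = n(n+1)(2n+1)/24 - sum(t^3-t)/48 = 2310/24 - 54/48 = 95.125.
        z = (W - E[W]) / sqrt(Var[W]) = (25 - 27.5) / 9.7532 = -0.2563.
        Two-sided p = 2*Phi(z) = 0.797699.
Step 6: alpha = 0.05. fail to reject H0.

W+ = 25, W- = 30, W = min = 25, p = 0.797699, fail to reject H0.


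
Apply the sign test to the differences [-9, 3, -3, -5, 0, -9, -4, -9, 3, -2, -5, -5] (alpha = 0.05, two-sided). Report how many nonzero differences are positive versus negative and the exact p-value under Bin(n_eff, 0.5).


Step 1: Discard zero differences. Original n = 12; n_eff = number of nonzero differences = 11.
Nonzero differences (with sign): -9, +3, -3, -5, -9, -4, -9, +3, -2, -5, -5
Step 2: Count signs: positive = 2, negative = 9.
Step 3: Under H0: P(positive) = 0.5, so the number of positives S ~ Bin(11, 0.5).
Step 4: Two-sided exact p-value = sum of Bin(11,0.5) probabilities at or below the observed probability = 0.065430.
Step 5: alpha = 0.05. fail to reject H0.

n_eff = 11, pos = 2, neg = 9, p = 0.065430, fail to reject H0.


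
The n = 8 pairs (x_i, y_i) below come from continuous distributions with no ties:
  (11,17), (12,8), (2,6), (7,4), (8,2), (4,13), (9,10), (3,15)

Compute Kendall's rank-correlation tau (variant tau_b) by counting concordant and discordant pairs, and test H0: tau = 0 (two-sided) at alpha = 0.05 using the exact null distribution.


Step 1: Enumerate the 28 unordered pairs (i,j) with i<j and classify each by sign(x_j-x_i) * sign(y_j-y_i).
  (1,2):dx=+1,dy=-9->D; (1,3):dx=-9,dy=-11->C; (1,4):dx=-4,dy=-13->C; (1,5):dx=-3,dy=-15->C
  (1,6):dx=-7,dy=-4->C; (1,7):dx=-2,dy=-7->C; (1,8):dx=-8,dy=-2->C; (2,3):dx=-10,dy=-2->C
  (2,4):dx=-5,dy=-4->C; (2,5):dx=-4,dy=-6->C; (2,6):dx=-8,dy=+5->D; (2,7):dx=-3,dy=+2->D
  (2,8):dx=-9,dy=+7->D; (3,4):dx=+5,dy=-2->D; (3,5):dx=+6,dy=-4->D; (3,6):dx=+2,dy=+7->C
  (3,7):dx=+7,dy=+4->C; (3,8):dx=+1,dy=+9->C; (4,5):dx=+1,dy=-2->D; (4,6):dx=-3,dy=+9->D
  (4,7):dx=+2,dy=+6->C; (4,8):dx=-4,dy=+11->D; (5,6):dx=-4,dy=+11->D; (5,7):dx=+1,dy=+8->C
  (5,8):dx=-5,dy=+13->D; (6,7):dx=+5,dy=-3->D; (6,8):dx=-1,dy=+2->D; (7,8):dx=-6,dy=+5->D
Step 2: C = 14, D = 14, total pairs = 28.
Step 3: tau = (C - D)/(n(n-1)/2) = (14 - 14)/28 = 0.000000.
Step 4: Exact two-sided p-value (enumerate n! = 40320 permutations of y under H0): p = 1.000000.
Step 5: alpha = 0.05. fail to reject H0.

tau_b = 0.0000 (C=14, D=14), p = 1.000000, fail to reject H0.


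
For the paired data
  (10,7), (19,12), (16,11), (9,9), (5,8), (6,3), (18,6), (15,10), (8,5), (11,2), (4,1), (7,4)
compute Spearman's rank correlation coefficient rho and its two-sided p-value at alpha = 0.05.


Step 1: Rank x and y separately (midranks; no ties here).
rank(x): 10->7, 19->12, 16->10, 9->6, 5->2, 6->3, 18->11, 15->9, 8->5, 11->8, 4->1, 7->4
rank(y): 7->7, 12->12, 11->11, 9->9, 8->8, 3->3, 6->6, 10->10, 5->5, 2->2, 1->1, 4->4
Step 2: d_i = R_x(i) - R_y(i); compute d_i^2.
  (7-7)^2=0, (12-12)^2=0, (10-11)^2=1, (6-9)^2=9, (2-8)^2=36, (3-3)^2=0, (11-6)^2=25, (9-10)^2=1, (5-5)^2=0, (8-2)^2=36, (1-1)^2=0, (4-4)^2=0
sum(d^2) = 108.
Step 3: rho = 1 - 6*108 / (12*(12^2 - 1)) = 1 - 648/1716 = 0.622378.
Step 4: Under H0, t = rho * sqrt((n-2)/(1-rho^2)) = 2.5145 ~ t(10).
Step 5: Two-sided p-value from the t-distribution with 10 df = 0.030676.
Step 6: alpha = 0.05. reject H0.

rho = 0.6224, p = 0.030676, reject H0 at alpha = 0.05.


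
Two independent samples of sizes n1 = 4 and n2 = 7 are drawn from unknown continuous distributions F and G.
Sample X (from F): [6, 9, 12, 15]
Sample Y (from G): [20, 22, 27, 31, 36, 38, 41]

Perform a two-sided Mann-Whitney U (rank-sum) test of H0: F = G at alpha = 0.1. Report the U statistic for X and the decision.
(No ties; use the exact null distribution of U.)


Step 1: Combine and sort all 11 observations; assign midranks.
sorted (value, group): (6,X), (9,X), (12,X), (15,X), (20,Y), (22,Y), (27,Y), (31,Y), (36,Y), (38,Y), (41,Y)
ranks: 6->1, 9->2, 12->3, 15->4, 20->5, 22->6, 27->7, 31->8, 36->9, 38->10, 41->11
Step 2: Rank sum for X: R1 = 1 + 2 + 3 + 4 = 10.
Step 3: U_X = R1 - n1(n1+1)/2 = 10 - 4*5/2 = 10 - 10 = 0.
       U_Y = n1*n2 - U_X = 28 - 0 = 28.
Step 4: No ties, so the exact null distribution of U (based on enumerating the C(11,4) = 330 equally likely rank assignments) gives the two-sided p-value.
Step 5: p-value = 0.006061; compare to alpha = 0.1. reject H0.

U_X = 0, p = 0.006061, reject H0 at alpha = 0.1.


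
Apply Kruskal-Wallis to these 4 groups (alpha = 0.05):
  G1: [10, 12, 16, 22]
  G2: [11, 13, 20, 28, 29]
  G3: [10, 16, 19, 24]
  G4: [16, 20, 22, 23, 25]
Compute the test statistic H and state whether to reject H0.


Step 1: Combine all N = 18 observations and assign midranks.
sorted (value, group, rank): (10,G1,1.5), (10,G3,1.5), (11,G2,3), (12,G1,4), (13,G2,5), (16,G1,7), (16,G3,7), (16,G4,7), (19,G3,9), (20,G2,10.5), (20,G4,10.5), (22,G1,12.5), (22,G4,12.5), (23,G4,14), (24,G3,15), (25,G4,16), (28,G2,17), (29,G2,18)
Step 2: Sum ranks within each group.
R_1 = 25 (n_1 = 4)
R_2 = 53.5 (n_2 = 5)
R_3 = 32.5 (n_3 = 4)
R_4 = 60 (n_4 = 5)
Step 3: H = 12/(N(N+1)) * sum(R_i^2/n_i) - 3(N+1)
     = 12/(18*19) * (25^2/4 + 53.5^2/5 + 32.5^2/4 + 60^2/5) - 3*19
     = 0.035088 * 1712.76 - 57
     = 3.096930.
Step 4: Ties present; correction factor C = 1 - 42/(18^3 - 18) = 0.992776. Corrected H = 3.096930 / 0.992776 = 3.119465.
Step 5: Under H0, H ~ chi^2(3); p-value = 0.373570.
Step 6: alpha = 0.05. fail to reject H0.

H = 3.1195, df = 3, p = 0.373570, fail to reject H0.


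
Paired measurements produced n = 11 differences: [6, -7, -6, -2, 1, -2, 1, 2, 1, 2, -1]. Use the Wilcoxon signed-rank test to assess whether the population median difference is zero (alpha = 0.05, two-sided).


Step 1: Drop any zero differences (none here) and take |d_i|.
|d| = [6, 7, 6, 2, 1, 2, 1, 2, 1, 2, 1]
Step 2: Midrank |d_i| (ties get averaged ranks).
ranks: |6|->9.5, |7|->11, |6|->9.5, |2|->6.5, |1|->2.5, |2|->6.5, |1|->2.5, |2|->6.5, |1|->2.5, |2|->6.5, |1|->2.5
Step 3: Attach original signs; sum ranks with positive sign and with negative sign.
W+ = 9.5 + 2.5 + 2.5 + 6.5 + 2.5 + 6.5 = 30
W- = 11 + 9.5 + 6.5 + 6.5 + 2.5 = 36
(Check: W+ + W- = 66 should equal n(n+1)/2 = 66.)
Step 4: Test statistic W = min(W+, W-) = 30.
Step 5: Ties in |d|, so use the tie-corrected normal approximation.
        E[W] = n(n+1)/4 = 11*12/4 = 33.
        Tie groups: |d|=1 (t=4), |d|=2 (t=4), |d|=6 (t=2); sum(t^3 - t) = 126.
        Var[W] = n(n+1)(2n+1)/24 - sum(t^3-t)/48 = 3036/24 - 126/48 = 123.875.
        z = (W - E[W]) / sqrt(Var[W]) = (30 - 33) / 11.1299 = -0.2695.
        Two-sided p = 2*Phi(z) = 0.787511.
Step 6: alpha = 0.05. fail to reject H0.

W+ = 30, W- = 36, W = min = 30, p = 0.787511, fail to reject H0.


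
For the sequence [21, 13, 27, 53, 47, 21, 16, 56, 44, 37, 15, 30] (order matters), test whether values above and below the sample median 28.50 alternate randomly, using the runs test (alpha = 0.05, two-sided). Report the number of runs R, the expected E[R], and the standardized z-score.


Step 1: Compute median = 28.50; label A = above, B = below.
Labels in order: BBBAABBAAABA  (n_A = 6, n_B = 6)
Step 2: Count runs R = 6.
Step 3: Under H0 (random ordering), E[R] = 2*n_A*n_B/(n_A+n_B) + 1 = 2*6*6/12 + 1 = 7.0000.
        Var[R] = 2*n_A*n_B*(2*n_A*n_B - n_A - n_B) / ((n_A+n_B)^2 * (n_A+n_B-1)) = 4320/1584 = 2.7273.
        SD[R] = 1.6514.
Step 4: Continuity-corrected z = (R + 0.5 - E[R]) / SD[R] = (6 + 0.5 - 7.0000) / 1.6514 = -0.3028.
Step 5: Two-sided p-value via normal approximation = 2*(1 - Phi(|z|)) = 0.762069.
Step 6: alpha = 0.05. fail to reject H0.

R = 6, z = -0.3028, p = 0.762069, fail to reject H0.


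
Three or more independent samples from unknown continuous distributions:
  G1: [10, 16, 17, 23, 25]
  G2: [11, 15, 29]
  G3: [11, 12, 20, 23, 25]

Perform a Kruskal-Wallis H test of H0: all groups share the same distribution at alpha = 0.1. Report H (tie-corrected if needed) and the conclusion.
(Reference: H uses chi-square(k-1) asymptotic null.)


Step 1: Combine all N = 13 observations and assign midranks.
sorted (value, group, rank): (10,G1,1), (11,G2,2.5), (11,G3,2.5), (12,G3,4), (15,G2,5), (16,G1,6), (17,G1,7), (20,G3,8), (23,G1,9.5), (23,G3,9.5), (25,G1,11.5), (25,G3,11.5), (29,G2,13)
Step 2: Sum ranks within each group.
R_1 = 35 (n_1 = 5)
R_2 = 20.5 (n_2 = 3)
R_3 = 35.5 (n_3 = 5)
Step 3: H = 12/(N(N+1)) * sum(R_i^2/n_i) - 3(N+1)
     = 12/(13*14) * (35^2/5 + 20.5^2/3 + 35.5^2/5) - 3*14
     = 0.065934 * 637.133 - 42
     = 0.008791.
Step 4: Ties present; correction factor C = 1 - 18/(13^3 - 13) = 0.991758. Corrected H = 0.008791 / 0.991758 = 0.008864.
Step 5: Under H0, H ~ chi^2(2); p-value = 0.995578.
Step 6: alpha = 0.1. fail to reject H0.

H = 0.0089, df = 2, p = 0.995578, fail to reject H0.


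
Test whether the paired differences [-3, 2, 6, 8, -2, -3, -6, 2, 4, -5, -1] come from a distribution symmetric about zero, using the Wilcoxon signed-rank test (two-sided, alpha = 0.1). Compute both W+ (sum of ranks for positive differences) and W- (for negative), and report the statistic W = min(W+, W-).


Step 1: Drop any zero differences (none here) and take |d_i|.
|d| = [3, 2, 6, 8, 2, 3, 6, 2, 4, 5, 1]
Step 2: Midrank |d_i| (ties get averaged ranks).
ranks: |3|->5.5, |2|->3, |6|->9.5, |8|->11, |2|->3, |3|->5.5, |6|->9.5, |2|->3, |4|->7, |5|->8, |1|->1
Step 3: Attach original signs; sum ranks with positive sign and with negative sign.
W+ = 3 + 9.5 + 11 + 3 + 7 = 33.5
W- = 5.5 + 3 + 5.5 + 9.5 + 8 + 1 = 32.5
(Check: W+ + W- = 66 should equal n(n+1)/2 = 66.)
Step 4: Test statistic W = min(W+, W-) = 32.5.
Step 5: Ties in |d|, so use the tie-corrected normal approximation.
        E[W] = n(n+1)/4 = 11*12/4 = 33.
        Tie groups: |d|=2 (t=3), |d|=3 (t=2), |d|=6 (t=2); sum(t^3 - t) = 36.
        Var[W] = n(n+1)(2n+1)/24 - sum(t^3-t)/48 = 3036/24 - 36/48 = 125.75.
        z = (W - E[W]) / sqrt(Var[W]) = (32.5 - 33) / 11.2138 = -0.0446.
        Two-sided p = 2*Phi(z) = 0.964436.
Step 6: alpha = 0.1. fail to reject H0.

W+ = 33.5, W- = 32.5, W = min = 32.5, p = 0.964436, fail to reject H0.


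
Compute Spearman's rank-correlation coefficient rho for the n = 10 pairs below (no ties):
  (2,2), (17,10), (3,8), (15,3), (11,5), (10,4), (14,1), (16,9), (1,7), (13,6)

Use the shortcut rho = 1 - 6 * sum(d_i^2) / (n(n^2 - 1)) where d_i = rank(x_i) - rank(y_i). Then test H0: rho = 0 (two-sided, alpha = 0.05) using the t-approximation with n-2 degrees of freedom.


Step 1: Rank x and y separately (midranks; no ties here).
rank(x): 2->2, 17->10, 3->3, 15->8, 11->5, 10->4, 14->7, 16->9, 1->1, 13->6
rank(y): 2->2, 10->10, 8->8, 3->3, 5->5, 4->4, 1->1, 9->9, 7->7, 6->6
Step 2: d_i = R_x(i) - R_y(i); compute d_i^2.
  (2-2)^2=0, (10-10)^2=0, (3-8)^2=25, (8-3)^2=25, (5-5)^2=0, (4-4)^2=0, (7-1)^2=36, (9-9)^2=0, (1-7)^2=36, (6-6)^2=0
sum(d^2) = 122.
Step 3: rho = 1 - 6*122 / (10*(10^2 - 1)) = 1 - 732/990 = 0.260606.
Step 4: Under H0, t = rho * sqrt((n-2)/(1-rho^2)) = 0.7635 ~ t(8).
Step 5: Two-sided p-value from the t-distribution with 8 df = 0.467089.
Step 6: alpha = 0.05. fail to reject H0.

rho = 0.2606, p = 0.467089, fail to reject H0 at alpha = 0.05.


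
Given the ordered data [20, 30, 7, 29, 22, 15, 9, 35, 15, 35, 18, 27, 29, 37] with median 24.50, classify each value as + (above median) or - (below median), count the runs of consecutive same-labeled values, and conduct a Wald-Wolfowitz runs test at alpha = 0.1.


Step 1: Compute median = 24.50; label A = above, B = below.
Labels in order: BABABBBABABAAA  (n_A = 7, n_B = 7)
Step 2: Count runs R = 10.
Step 3: Under H0 (random ordering), E[R] = 2*n_A*n_B/(n_A+n_B) + 1 = 2*7*7/14 + 1 = 8.0000.
        Var[R] = 2*n_A*n_B*(2*n_A*n_B - n_A - n_B) / ((n_A+n_B)^2 * (n_A+n_B-1)) = 8232/2548 = 3.2308.
        SD[R] = 1.7974.
Step 4: Continuity-corrected z = (R - 0.5 - E[R]) / SD[R] = (10 - 0.5 - 8.0000) / 1.7974 = 0.8345.
Step 5: Two-sided p-value via normal approximation = 2*(1 - Phi(|z|)) = 0.403986.
Step 6: alpha = 0.1. fail to reject H0.

R = 10, z = 0.8345, p = 0.403986, fail to reject H0.


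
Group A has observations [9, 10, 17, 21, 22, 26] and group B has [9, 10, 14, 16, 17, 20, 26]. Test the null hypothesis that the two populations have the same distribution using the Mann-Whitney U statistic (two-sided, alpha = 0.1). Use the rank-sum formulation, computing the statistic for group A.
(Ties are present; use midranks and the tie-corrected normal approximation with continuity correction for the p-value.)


Step 1: Combine and sort all 13 observations; assign midranks.
sorted (value, group): (9,X), (9,Y), (10,X), (10,Y), (14,Y), (16,Y), (17,X), (17,Y), (20,Y), (21,X), (22,X), (26,X), (26,Y)
ranks: 9->1.5, 9->1.5, 10->3.5, 10->3.5, 14->5, 16->6, 17->7.5, 17->7.5, 20->9, 21->10, 22->11, 26->12.5, 26->12.5
Step 2: Rank sum for X: R1 = 1.5 + 3.5 + 7.5 + 10 + 11 + 12.5 = 46.
Step 3: U_X = R1 - n1(n1+1)/2 = 46 - 6*7/2 = 46 - 21 = 25.
       U_Y = n1*n2 - U_X = 42 - 25 = 17.
Step 4: Ties are present, so use the tie-corrected normal approximation (with continuity correction) for the p-value.
Step 5: p-value = 0.615126; compare to alpha = 0.1. fail to reject H0.

U_X = 25, p = 0.615126, fail to reject H0 at alpha = 0.1.


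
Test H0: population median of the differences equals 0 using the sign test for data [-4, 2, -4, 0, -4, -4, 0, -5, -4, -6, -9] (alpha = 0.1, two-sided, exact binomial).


Step 1: Discard zero differences. Original n = 11; n_eff = number of nonzero differences = 9.
Nonzero differences (with sign): -4, +2, -4, -4, -4, -5, -4, -6, -9
Step 2: Count signs: positive = 1, negative = 8.
Step 3: Under H0: P(positive) = 0.5, so the number of positives S ~ Bin(9, 0.5).
Step 4: Two-sided exact p-value = sum of Bin(9,0.5) probabilities at or below the observed probability = 0.039062.
Step 5: alpha = 0.1. reject H0.

n_eff = 9, pos = 1, neg = 8, p = 0.039062, reject H0.


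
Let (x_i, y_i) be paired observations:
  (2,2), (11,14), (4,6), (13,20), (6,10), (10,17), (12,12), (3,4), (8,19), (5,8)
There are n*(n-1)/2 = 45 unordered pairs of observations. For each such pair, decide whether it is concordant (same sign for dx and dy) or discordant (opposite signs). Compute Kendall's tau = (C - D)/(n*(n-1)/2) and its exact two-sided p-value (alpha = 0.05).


Step 1: Enumerate the 45 unordered pairs (i,j) with i<j and classify each by sign(x_j-x_i) * sign(y_j-y_i).
  (1,2):dx=+9,dy=+12->C; (1,3):dx=+2,dy=+4->C; (1,4):dx=+11,dy=+18->C; (1,5):dx=+4,dy=+8->C
  (1,6):dx=+8,dy=+15->C; (1,7):dx=+10,dy=+10->C; (1,8):dx=+1,dy=+2->C; (1,9):dx=+6,dy=+17->C
  (1,10):dx=+3,dy=+6->C; (2,3):dx=-7,dy=-8->C; (2,4):dx=+2,dy=+6->C; (2,5):dx=-5,dy=-4->C
  (2,6):dx=-1,dy=+3->D; (2,7):dx=+1,dy=-2->D; (2,8):dx=-8,dy=-10->C; (2,9):dx=-3,dy=+5->D
  (2,10):dx=-6,dy=-6->C; (3,4):dx=+9,dy=+14->C; (3,5):dx=+2,dy=+4->C; (3,6):dx=+6,dy=+11->C
  (3,7):dx=+8,dy=+6->C; (3,8):dx=-1,dy=-2->C; (3,9):dx=+4,dy=+13->C; (3,10):dx=+1,dy=+2->C
  (4,5):dx=-7,dy=-10->C; (4,6):dx=-3,dy=-3->C; (4,7):dx=-1,dy=-8->C; (4,8):dx=-10,dy=-16->C
  (4,9):dx=-5,dy=-1->C; (4,10):dx=-8,dy=-12->C; (5,6):dx=+4,dy=+7->C; (5,7):dx=+6,dy=+2->C
  (5,8):dx=-3,dy=-6->C; (5,9):dx=+2,dy=+9->C; (5,10):dx=-1,dy=-2->C; (6,7):dx=+2,dy=-5->D
  (6,8):dx=-7,dy=-13->C; (6,9):dx=-2,dy=+2->D; (6,10):dx=-5,dy=-9->C; (7,8):dx=-9,dy=-8->C
  (7,9):dx=-4,dy=+7->D; (7,10):dx=-7,dy=-4->C; (8,9):dx=+5,dy=+15->C; (8,10):dx=+2,dy=+4->C
  (9,10):dx=-3,dy=-11->C
Step 2: C = 39, D = 6, total pairs = 45.
Step 3: tau = (C - D)/(n(n-1)/2) = (39 - 6)/45 = 0.733333.
Step 4: Exact two-sided p-value (enumerate n! = 3628800 permutations of y under H0): p = 0.002213.
Step 5: alpha = 0.05. reject H0.

tau_b = 0.7333 (C=39, D=6), p = 0.002213, reject H0.


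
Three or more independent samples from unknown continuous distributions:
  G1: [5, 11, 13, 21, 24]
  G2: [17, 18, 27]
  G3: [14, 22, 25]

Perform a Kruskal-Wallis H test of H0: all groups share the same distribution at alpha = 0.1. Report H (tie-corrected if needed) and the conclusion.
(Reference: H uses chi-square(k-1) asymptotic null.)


Step 1: Combine all N = 11 observations and assign midranks.
sorted (value, group, rank): (5,G1,1), (11,G1,2), (13,G1,3), (14,G3,4), (17,G2,5), (18,G2,6), (21,G1,7), (22,G3,8), (24,G1,9), (25,G3,10), (27,G2,11)
Step 2: Sum ranks within each group.
R_1 = 22 (n_1 = 5)
R_2 = 22 (n_2 = 3)
R_3 = 22 (n_3 = 3)
Step 3: H = 12/(N(N+1)) * sum(R_i^2/n_i) - 3(N+1)
     = 12/(11*12) * (22^2/5 + 22^2/3 + 22^2/3) - 3*12
     = 0.090909 * 419.467 - 36
     = 2.133333.
Step 4: No ties, so H is used without correction.
Step 5: Under H0, H ~ chi^2(2); p-value = 0.344154.
Step 6: alpha = 0.1. fail to reject H0.

H = 2.1333, df = 2, p = 0.344154, fail to reject H0.


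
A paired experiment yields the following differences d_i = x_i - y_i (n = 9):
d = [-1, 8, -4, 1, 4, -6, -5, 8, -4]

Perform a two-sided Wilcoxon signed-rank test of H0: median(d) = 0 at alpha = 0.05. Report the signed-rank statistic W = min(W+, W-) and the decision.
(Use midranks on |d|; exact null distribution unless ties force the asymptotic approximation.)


Step 1: Drop any zero differences (none here) and take |d_i|.
|d| = [1, 8, 4, 1, 4, 6, 5, 8, 4]
Step 2: Midrank |d_i| (ties get averaged ranks).
ranks: |1|->1.5, |8|->8.5, |4|->4, |1|->1.5, |4|->4, |6|->7, |5|->6, |8|->8.5, |4|->4
Step 3: Attach original signs; sum ranks with positive sign and with negative sign.
W+ = 8.5 + 1.5 + 4 + 8.5 = 22.5
W- = 1.5 + 4 + 7 + 6 + 4 = 22.5
(Check: W+ + W- = 45 should equal n(n+1)/2 = 45.)
Step 4: Test statistic W = min(W+, W-) = 22.5.
Step 5: Ties in |d|, so use the tie-corrected normal approximation.
        E[W] = n(n+1)/4 = 9*10/4 = 22.5.
        Tie groups: |d|=1 (t=2), |d|=4 (t=3), |d|=8 (t=2); sum(t^3 - t) = 36.
        Var[W] = n(n+1)(2n+1)/24 - sum(t^3-t)/48 = 1710/24 - 36/48 = 70.5.
        z = (W - E[W]) / sqrt(Var[W]) = (22.5 - 22.5) / 8.3964 = 0.0000.
        Two-sided p = 2*Phi(z) = 1.000000.
Step 6: alpha = 0.05. fail to reject H0.

W+ = 22.5, W- = 22.5, W = min = 22.5, p = 1.000000, fail to reject H0.
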